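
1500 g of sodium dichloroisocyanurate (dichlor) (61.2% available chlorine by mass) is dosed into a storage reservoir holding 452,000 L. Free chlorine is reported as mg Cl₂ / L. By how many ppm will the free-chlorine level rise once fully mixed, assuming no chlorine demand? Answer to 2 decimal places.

2.03 ppm

Available chlorine delivered: 1500 g × 0.612 = 918 g as Cl₂.
Concentration rise: 918 g / 452,000 L = 2.031 mg/L = 2.03 ppm.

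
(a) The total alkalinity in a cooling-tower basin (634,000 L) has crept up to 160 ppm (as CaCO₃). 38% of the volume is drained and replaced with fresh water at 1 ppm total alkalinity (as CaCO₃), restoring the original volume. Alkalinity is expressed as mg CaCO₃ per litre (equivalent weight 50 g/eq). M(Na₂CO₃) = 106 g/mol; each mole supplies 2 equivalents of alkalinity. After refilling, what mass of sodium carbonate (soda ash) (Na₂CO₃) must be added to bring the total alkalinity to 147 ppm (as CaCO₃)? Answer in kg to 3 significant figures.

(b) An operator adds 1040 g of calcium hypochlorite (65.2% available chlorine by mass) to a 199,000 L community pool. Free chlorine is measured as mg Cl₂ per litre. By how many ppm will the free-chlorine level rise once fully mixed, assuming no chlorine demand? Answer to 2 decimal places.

(a) 31.9 kg; (b) 3.41 ppm

(a) After draining 38% and refilling: 160 × 0.62 + 1 × 0.38 = 99.58 ppm.
(a) Deficit to target: 147 − 99.58 = 47.42 mg/L.
(a) As CaCO₃: 47.42 mg/L × 634,000 L = 30,060 g; ÷ 50 g/eq ÷ 2 = 300.6 mol Na₂CO₃.
(a) Mass: 300.6 × 106 = 31,870 g.

(b) Available chlorine delivered: 1040 g × 0.652 = 678.1 g as Cl₂.
(b) Concentration rise: 678.1 g / 199,000 L = 3.407 mg/L = 3.41 ppm.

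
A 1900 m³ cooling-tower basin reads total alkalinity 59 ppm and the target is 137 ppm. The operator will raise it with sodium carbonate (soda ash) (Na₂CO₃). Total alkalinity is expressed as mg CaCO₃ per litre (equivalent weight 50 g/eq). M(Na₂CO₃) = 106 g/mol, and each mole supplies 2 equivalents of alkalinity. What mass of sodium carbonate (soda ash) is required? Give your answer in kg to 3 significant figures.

157 kg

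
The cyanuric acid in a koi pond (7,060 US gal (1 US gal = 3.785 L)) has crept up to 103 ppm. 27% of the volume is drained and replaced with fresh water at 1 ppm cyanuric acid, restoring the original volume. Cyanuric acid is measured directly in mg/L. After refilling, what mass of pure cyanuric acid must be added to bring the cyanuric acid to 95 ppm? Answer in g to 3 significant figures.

Volume: 7,060 US gal × 3.785 L/gal = 26,722 L.
After draining 27% and refilling: 103 × 0.73 + 1 × 0.27 = 75.46 ppm.
Deficit to target: 95 − 75.46 = 19.54 mg/L.
Mass: 19.54 mg/L × 26,722 L = 522.1 g cyanuric acid.

522 g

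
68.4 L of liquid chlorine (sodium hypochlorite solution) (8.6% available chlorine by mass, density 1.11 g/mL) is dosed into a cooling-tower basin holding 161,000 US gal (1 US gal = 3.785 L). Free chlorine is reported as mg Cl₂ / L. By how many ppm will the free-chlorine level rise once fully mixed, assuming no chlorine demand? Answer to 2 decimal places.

10.71 ppm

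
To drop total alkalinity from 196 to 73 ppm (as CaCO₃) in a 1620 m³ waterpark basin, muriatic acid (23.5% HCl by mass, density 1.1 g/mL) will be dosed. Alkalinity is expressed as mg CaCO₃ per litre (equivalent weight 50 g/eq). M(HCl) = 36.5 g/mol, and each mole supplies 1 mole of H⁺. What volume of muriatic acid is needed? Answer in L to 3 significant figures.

563 L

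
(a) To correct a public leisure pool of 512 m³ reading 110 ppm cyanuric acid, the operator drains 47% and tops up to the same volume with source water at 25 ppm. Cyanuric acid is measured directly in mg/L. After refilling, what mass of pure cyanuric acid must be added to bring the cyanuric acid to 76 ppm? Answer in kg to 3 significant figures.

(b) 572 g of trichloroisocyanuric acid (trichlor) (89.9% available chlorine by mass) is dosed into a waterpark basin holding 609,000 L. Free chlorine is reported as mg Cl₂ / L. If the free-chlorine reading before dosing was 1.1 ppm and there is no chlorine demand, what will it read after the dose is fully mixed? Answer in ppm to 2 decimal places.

(a) Volume: 512 m³ = 512,000 L.
(a) After draining 47% and refilling: 110 × 0.53 + 25 × 0.47 = 70.05 ppm.
(a) Deficit to target: 76 − 70.05 = 5.95 mg/L.
(a) Mass: 5.95 mg/L × 512,000 L = 3046 g cyanuric acid.

(b) Available chlorine delivered: 572 g × 0.899 = 514.2 g as Cl₂.
(b) Concentration rise: 514.2 g / 609,000 L = 0.8444 mg/L = 0.84 ppm.
(b) Final FC: 1.1 + 0.84 = 1.94 ppm.

(a) 3.05 kg; (b) 1.94 ppm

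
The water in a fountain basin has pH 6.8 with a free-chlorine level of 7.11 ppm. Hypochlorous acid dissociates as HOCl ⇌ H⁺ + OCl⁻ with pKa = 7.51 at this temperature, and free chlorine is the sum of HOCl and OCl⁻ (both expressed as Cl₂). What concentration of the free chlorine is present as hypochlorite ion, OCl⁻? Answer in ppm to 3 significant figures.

1.16 ppm

[OCl⁻]/[HOCl] = 10^(pH − pKa) = 10^(6.8 − 7.51) = 10^-0.71 = 0.195.
Fraction as HOCl = 1 / (1 + 0.195) = 0.8368.
OCl⁻ = (1 − 0.8368) × 7.11 ppm = 1.16 ppm.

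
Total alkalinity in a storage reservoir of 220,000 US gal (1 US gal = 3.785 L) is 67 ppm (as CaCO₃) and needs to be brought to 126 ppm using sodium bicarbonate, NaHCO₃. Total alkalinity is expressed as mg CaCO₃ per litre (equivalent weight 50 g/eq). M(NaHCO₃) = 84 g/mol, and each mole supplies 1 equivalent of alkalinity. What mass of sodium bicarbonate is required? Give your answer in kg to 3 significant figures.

82.5 kg

Volume: 220,000 US gal × 3.785 L/gal = 832,700 L.
Alkalinity to add: (126 − 67) = 59 mg/L as CaCO₃ × 832,700 L = 49,130 g as CaCO₃.
Equivalents: 49,130 g ÷ 50 g/eq = 982.6 eq.
NaHCO₃ supplies 1 eq per mole → 982.6 mol.
Mass: 982.6 mol × 84 g/mol = 82,540 g.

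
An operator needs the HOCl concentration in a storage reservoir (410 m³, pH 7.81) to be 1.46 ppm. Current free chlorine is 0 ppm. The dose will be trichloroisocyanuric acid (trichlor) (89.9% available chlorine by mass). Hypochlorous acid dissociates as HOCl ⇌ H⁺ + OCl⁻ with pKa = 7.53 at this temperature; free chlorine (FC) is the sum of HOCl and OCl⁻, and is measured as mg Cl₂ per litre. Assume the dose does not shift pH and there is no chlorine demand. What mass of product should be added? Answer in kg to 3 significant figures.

Volume: 410 m³ = 410,000 L.
[OCl⁻]/[HOCl] = 10^(pH − pKa) = 10^(7.81 − 7.53) = 1.905; fraction as HOCl = 1/(1 + 1.905) = 0.3442.
Free chlorine required for 1.46 ppm HOCl: 1.46 / 0.3442 = 4.242 ppm.
FC to add: 4.242 − 0 = 4.242 mg/L as Cl₂.
Cl₂ equivalent: 4.242 mg/L × 410,000 L = 1739 g.
Product at 89.9% available Cl: 1739 / 0.899 = 1935 g.

1.93 kg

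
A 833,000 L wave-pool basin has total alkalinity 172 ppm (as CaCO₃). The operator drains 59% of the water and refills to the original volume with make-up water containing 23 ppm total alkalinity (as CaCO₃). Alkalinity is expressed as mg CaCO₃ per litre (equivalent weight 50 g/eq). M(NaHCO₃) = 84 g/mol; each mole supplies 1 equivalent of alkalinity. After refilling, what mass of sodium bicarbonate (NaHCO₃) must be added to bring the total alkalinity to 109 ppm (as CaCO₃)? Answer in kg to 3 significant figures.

After draining 59% and refilling: 172 × 0.41 + 23 × 0.59 = 84.09 ppm.
Deficit to target: 109 − 84.09 = 24.91 mg/L.
As CaCO₃: 24.91 mg/L × 833,000 L = 20,750 g; ÷ 50 g/eq ÷ 1 = 415 mol NaHCO₃.
Mass: 415 × 84 = 34,860 g.

34.9 kg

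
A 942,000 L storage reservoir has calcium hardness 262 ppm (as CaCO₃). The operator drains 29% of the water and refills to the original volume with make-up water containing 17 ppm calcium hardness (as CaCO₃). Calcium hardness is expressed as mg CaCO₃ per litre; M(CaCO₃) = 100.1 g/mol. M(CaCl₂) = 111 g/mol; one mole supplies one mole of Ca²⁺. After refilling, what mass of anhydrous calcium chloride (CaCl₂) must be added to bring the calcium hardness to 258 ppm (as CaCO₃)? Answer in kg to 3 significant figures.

After draining 29% and refilling: 262 × 0.71 + 17 × 0.29 = 190.95 ppm.
Deficit to target: 258 − 190.95 = 67.05 mg/L.
As CaCO₃: 67.05 mg/L × 942,000 L = 63,160 g; ÷ 100.1 = 631 mol Ca²⁺.
Mass: 631 × 111 = 70,040 g.

70.0 kg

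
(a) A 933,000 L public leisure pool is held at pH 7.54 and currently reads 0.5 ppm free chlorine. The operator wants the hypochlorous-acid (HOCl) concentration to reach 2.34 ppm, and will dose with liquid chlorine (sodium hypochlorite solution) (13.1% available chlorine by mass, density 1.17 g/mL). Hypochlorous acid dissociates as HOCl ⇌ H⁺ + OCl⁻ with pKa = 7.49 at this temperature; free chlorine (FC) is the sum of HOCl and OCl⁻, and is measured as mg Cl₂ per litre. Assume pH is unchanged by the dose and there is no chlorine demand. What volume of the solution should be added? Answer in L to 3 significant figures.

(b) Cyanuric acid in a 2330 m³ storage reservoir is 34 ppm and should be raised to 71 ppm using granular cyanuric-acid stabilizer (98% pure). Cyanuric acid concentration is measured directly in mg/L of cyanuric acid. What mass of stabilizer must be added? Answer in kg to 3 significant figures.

(a) 27.2 L; (b) 88.0 kg

(a) [OCl⁻]/[HOCl] = 10^(pH − pKa) = 10^(7.54 − 7.49) = 1.122; fraction as HOCl = 1/(1 + 1.122) = 0.4712.
(a) Free chlorine required for 2.34 ppm HOCl: 2.34 / 0.4712 = 4.966 ppm.
(a) FC to add: 4.966 − 0.5 = 4.466 mg/L as Cl₂.
(a) Cl₂ equivalent: 4.466 mg/L × 933,000 L = 4166 g.
(a) Product at 13.1% available Cl: 4166 / 0.131 = 31,800 g.
(a) Volume: 31,800 g ÷ 1.17 g/mL = 27,180 mL.

(b) Volume: 2330 m³ = 2,330,000 L.
(b) CYA to add: (71 − 34) = 37 mg/L × 2,330,000 L = 86,210 g cyanuric acid.
(b) At 98% purity: 86,210 / 0.98 = 87,970 g product.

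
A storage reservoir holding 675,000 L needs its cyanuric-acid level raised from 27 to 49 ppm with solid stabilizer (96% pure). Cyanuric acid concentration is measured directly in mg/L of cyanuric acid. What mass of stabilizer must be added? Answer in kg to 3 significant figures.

CYA to add: (49 − 27) = 22 mg/L × 675,000 L = 14,850 g cyanuric acid.
At 96% purity: 14,850 / 0.96 = 15,470 g product.

15.5 kg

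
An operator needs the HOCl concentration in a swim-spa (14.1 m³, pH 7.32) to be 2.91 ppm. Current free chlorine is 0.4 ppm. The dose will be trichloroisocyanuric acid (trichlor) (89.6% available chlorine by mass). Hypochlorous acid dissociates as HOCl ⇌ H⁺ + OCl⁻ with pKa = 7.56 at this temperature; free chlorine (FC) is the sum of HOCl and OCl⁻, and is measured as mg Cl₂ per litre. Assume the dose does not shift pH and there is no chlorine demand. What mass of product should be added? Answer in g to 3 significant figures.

65.9 g

Volume: 14.1 m³ = 14,100 L.
[OCl⁻]/[HOCl] = 10^(pH − pKa) = 10^(7.32 − 7.56) = 0.5754; fraction as HOCl = 1/(1 + 0.5754) = 0.6347.
Free chlorine required for 2.91 ppm HOCl: 2.91 / 0.6347 = 4.585 ppm.
FC to add: 4.585 − 0.4 = 4.185 mg/L as Cl₂.
Cl₂ equivalent: 4.185 mg/L × 14,100 L = 59 g.
Product at 89.6% available Cl: 59 / 0.896 = 65.85 g.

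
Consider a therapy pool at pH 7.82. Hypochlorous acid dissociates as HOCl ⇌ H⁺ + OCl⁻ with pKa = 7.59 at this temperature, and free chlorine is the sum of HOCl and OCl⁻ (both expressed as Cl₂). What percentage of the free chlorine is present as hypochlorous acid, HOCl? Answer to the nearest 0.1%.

[OCl⁻]/[HOCl] = 10^(pH − pKa) = 10^(7.82 − 7.59) = 10^0.23 = 1.698.
Fraction as HOCl = 1 / (1 + 1.698) = 0.3706.

37.1%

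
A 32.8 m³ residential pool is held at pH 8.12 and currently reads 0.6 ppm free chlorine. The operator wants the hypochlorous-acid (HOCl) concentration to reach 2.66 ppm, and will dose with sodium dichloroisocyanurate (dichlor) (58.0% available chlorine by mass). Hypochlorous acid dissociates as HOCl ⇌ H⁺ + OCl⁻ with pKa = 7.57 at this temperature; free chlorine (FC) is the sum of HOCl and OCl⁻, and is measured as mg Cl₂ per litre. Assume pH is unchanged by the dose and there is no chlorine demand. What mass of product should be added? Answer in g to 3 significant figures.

Volume: 32.8 m³ = 32,800 L.
[OCl⁻]/[HOCl] = 10^(pH − pKa) = 10^(8.12 − 7.57) = 3.548; fraction as HOCl = 1/(1 + 3.548) = 0.2199.
Free chlorine required for 2.66 ppm HOCl: 2.66 / 0.2199 = 12.1 ppm.
FC to add: 12.1 − 0.6 = 11.5 mg/L as Cl₂.
Cl₂ equivalent: 11.5 mg/L × 32,800 L = 377.1 g.
Product at 58.0% available Cl: 377.1 / 0.58 = 650.2 g.

650 g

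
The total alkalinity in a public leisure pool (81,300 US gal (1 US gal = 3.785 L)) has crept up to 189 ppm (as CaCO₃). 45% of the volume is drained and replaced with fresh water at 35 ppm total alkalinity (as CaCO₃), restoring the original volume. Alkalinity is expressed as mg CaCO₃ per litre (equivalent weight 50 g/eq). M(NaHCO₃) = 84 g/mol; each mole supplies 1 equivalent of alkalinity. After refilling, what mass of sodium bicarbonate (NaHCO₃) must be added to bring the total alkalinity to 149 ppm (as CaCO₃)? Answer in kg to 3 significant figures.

Volume: 81,300 US gal × 3.785 L/gal = 307,720 L.
After draining 45% and refilling: 189 × 0.55 + 35 × 0.45 = 119.7 ppm.
Deficit to target: 149 − 119.7 = 29.3 mg/L.
As CaCO₃: 29.3 mg/L × 307,720 L = 9016 g; ÷ 50 g/eq ÷ 1 = 180.3 mol NaHCO₃.
Mass: 180.3 × 84 = 15,150 g.

15.1 kg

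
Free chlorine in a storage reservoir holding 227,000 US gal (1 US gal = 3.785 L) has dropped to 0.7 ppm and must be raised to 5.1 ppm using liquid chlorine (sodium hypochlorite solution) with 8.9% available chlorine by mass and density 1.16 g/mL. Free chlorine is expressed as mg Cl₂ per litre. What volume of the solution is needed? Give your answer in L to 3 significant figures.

Volume: 227,000 US gal × 3.785 L/gal = 859,195 L.
Chlorine deficit: 5.1 − 0.7 = 4.4 ppm = 4.4 mg/L as Cl₂.
Cl₂ equivalent needed: 4.4 mg/L × 859,195 L = 3,780,000 mg = 3780 g.
Product at 8.9% available chlorine: 3780 / 0.089 = 42,480 g.
Volume at density 1.16 g/mL: 42,480 g ÷ 1.16 g/mL = 36,620 mL.

36.6 L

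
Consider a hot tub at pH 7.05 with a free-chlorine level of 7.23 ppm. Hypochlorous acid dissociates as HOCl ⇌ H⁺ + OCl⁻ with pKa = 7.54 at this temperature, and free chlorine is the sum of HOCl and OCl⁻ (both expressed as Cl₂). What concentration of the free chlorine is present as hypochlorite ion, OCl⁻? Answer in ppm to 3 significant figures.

1.77 ppm

[OCl⁻]/[HOCl] = 10^(pH − pKa) = 10^(7.05 − 7.54) = 10^-0.49 = 0.3236.
Fraction as HOCl = 1 / (1 + 0.3236) = 0.7555.
OCl⁻ = (1 − 0.7555) × 7.23 ppm = 1.768 ppm.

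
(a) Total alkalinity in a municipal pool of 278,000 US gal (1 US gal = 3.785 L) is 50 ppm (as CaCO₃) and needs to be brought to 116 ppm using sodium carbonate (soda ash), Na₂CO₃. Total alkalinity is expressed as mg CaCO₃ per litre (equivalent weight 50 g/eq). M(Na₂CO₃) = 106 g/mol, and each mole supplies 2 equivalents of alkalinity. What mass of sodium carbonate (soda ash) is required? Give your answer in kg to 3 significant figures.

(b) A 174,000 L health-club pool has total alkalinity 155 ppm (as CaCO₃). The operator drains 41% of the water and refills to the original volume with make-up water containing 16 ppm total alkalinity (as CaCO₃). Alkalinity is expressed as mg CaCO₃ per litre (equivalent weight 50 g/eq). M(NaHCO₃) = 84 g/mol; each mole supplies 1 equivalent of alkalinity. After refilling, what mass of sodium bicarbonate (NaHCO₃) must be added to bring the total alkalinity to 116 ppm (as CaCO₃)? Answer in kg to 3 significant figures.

(a) Volume: 278,000 US gal × 3.785 L/gal = 1,052,230 L.
(a) Alkalinity to add: (116 − 50) = 66 mg/L as CaCO₃ × 1,052,230 L = 69,450 g as CaCO₃.
(a) Equivalents: 69,450 g ÷ 50 g/eq = 1389 eq.
(a) Each mole of Na₂CO₃ supplies 2 eq, so 1389 / 2 = 694.5 mol.
(a) Mass: 694.5 mol × 106 g/mol = 73,610 g.

(b) After draining 41% and refilling: 155 × 0.59 + 16 × 0.41 = 98.01 ppm.
(b) Deficit to target: 116 − 98.01 = 17.99 mg/L.
(b) As CaCO₃: 17.99 mg/L × 174,000 L = 3130 g; ÷ 50 g/eq ÷ 1 = 62.61 mol NaHCO₃.
(b) Mass: 62.61 × 84 = 5259 g.

(a) 73.6 kg; (b) 5.26 kg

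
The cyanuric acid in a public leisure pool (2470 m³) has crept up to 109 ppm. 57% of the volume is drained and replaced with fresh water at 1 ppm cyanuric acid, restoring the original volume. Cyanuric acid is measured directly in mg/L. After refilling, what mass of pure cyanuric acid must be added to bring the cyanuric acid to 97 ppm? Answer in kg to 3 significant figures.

122 kg

Volume: 2470 m³ = 2,470,000 L.
After draining 57% and refilling: 109 × 0.43 + 1 × 0.57 = 47.44 ppm.
Deficit to target: 97 − 47.44 = 49.56 mg/L.
Mass: 49.56 mg/L × 2,470,000 L = 122,400 g cyanuric acid.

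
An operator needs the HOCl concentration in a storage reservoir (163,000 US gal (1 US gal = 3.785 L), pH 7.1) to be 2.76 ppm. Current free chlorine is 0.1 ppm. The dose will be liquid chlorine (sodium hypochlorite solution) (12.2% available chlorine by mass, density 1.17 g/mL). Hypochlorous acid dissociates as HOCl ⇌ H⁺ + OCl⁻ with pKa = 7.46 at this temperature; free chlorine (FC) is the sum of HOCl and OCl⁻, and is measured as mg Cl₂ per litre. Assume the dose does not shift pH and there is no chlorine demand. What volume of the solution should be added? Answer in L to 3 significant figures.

16.7 L

Volume: 163,000 US gal × 3.785 L/gal = 616,955 L.
[OCl⁻]/[HOCl] = 10^(pH − pKa) = 10^(7.1 − 7.46) = 0.4365; fraction as HOCl = 1/(1 + 0.4365) = 0.6961.
Free chlorine required for 2.76 ppm HOCl: 2.76 / 0.6961 = 3.965 ppm.
FC to add: 3.965 − 0.1 = 3.865 mg/L as Cl₂.
Cl₂ equivalent: 3.865 mg/L × 616,955 L = 2384 g.
Product at 12.2% available Cl: 2384 / 0.122 = 19,540 g.
Volume: 19,540 g ÷ 1.17 g/mL = 16,700 mL.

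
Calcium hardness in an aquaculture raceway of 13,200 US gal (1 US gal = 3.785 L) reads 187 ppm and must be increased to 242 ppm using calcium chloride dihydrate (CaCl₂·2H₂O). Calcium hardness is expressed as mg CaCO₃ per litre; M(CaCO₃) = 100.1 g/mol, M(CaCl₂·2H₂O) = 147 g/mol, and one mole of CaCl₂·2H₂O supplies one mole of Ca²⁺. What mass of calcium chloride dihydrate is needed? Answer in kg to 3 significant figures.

4.04 kg

Volume: 13,200 US gal × 3.785 L/gal = 49,962 L.
Hardness to add: (242 − 187) = 55 mg/L as CaCO₃ × 49,962 L = 2748 g as CaCO₃.
Moles of Ca²⁺ (1 mol Ca²⁺ ≡ 1 mol CaCO₃): 2748 / 100.1 g/mol = 27.45 mol.
Mass of CaCl₂·2H₂O: 27.45 × 147 = 4035 g.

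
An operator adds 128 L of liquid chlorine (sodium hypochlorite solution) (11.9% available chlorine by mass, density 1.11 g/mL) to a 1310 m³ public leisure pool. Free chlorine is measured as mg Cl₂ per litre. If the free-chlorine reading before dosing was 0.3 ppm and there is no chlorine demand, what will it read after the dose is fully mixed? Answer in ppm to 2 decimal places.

Volume: 1310 m³ = 1,310,000 L.
Mass of solution: 128 L × 1000 mL/L × 1.11 g/mL = 142,100 g.
Available chlorine delivered: 142,100 g × 0.119 = 16,910 g as Cl₂.
Concentration rise: 16,910 g / 1,310,000 L = 12.91 mg/L = 12.91 ppm.
Final FC: 0.3 + 12.91 = 13.21 ppm.

13.21 ppm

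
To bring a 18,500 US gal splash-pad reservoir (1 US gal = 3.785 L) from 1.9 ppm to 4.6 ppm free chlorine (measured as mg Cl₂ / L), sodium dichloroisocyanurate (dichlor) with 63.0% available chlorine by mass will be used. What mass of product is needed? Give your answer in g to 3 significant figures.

300 g

Volume: 18,500 US gal × 3.785 L/gal = 70,022 L.
Chlorine deficit: 4.6 − 1.9 = 2.7 ppm = 2.7 mg/L as Cl₂.
Cl₂ equivalent needed: 2.7 mg/L × 70,022 L = 189,100 mg = 189.1 g.
Product at 63.0% available chlorine: 189.1 / 0.63 = 300.1 g.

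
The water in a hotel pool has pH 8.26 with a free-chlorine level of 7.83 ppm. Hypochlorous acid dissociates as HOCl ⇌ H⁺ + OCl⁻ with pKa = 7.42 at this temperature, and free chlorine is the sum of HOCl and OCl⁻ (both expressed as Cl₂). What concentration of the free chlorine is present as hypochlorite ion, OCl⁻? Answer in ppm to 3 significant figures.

[OCl⁻]/[HOCl] = 10^(pH − pKa) = 10^(8.26 − 7.42) = 10^0.84 = 6.918.
Fraction as HOCl = 1 / (1 + 6.918) = 0.1263.
OCl⁻ = (1 − 0.1263) × 7.83 ppm = 6.841 ppm.

6.84 ppm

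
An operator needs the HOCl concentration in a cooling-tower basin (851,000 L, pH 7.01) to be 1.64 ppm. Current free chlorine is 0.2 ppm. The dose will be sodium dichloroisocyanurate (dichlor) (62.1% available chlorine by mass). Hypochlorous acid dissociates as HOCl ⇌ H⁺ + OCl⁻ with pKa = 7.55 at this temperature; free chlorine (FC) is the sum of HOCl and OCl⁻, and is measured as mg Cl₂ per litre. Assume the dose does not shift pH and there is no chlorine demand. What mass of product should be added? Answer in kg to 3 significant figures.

2.62 kg

[OCl⁻]/[HOCl] = 10^(pH − pKa) = 10^(7.01 − 7.55) = 0.2884; fraction as HOCl = 1/(1 + 0.2884) = 0.7762.
Free chlorine required for 1.64 ppm HOCl: 1.64 / 0.7762 = 2.113 ppm.
FC to add: 2.113 − 0.2 = 1.913 mg/L as Cl₂.
Cl₂ equivalent: 1.913 mg/L × 851,000 L = 1628 g.
Product at 62.1% available Cl: 1628 / 0.621 = 2621 g.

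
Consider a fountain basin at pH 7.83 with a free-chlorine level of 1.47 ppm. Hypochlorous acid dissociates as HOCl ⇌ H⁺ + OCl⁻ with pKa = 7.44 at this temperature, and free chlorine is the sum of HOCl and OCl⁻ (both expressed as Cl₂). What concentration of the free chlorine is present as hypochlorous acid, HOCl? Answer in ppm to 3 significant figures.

[OCl⁻]/[HOCl] = 10^(pH − pKa) = 10^(7.83 − 7.44) = 10^0.39 = 2.455.
Fraction as HOCl = 1 / (1 + 2.455) = 0.2895.
HOCl = 0.2895 × 1.47 ppm = 0.4255 ppm.

0.426 ppm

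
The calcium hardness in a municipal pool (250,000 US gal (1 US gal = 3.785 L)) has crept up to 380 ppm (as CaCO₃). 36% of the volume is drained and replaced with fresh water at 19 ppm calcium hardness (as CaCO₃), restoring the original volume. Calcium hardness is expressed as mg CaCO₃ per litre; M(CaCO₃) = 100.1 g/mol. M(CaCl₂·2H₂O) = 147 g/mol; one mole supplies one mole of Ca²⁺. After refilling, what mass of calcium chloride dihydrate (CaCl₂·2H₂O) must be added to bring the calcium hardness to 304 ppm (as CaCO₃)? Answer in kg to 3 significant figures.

Volume: 250,000 US gal × 3.785 L/gal = 946,250 L.
After draining 36% and refilling: 380 × 0.64 + 19 × 0.36 = 250.04 ppm.
Deficit to target: 304 − 250.04 = 53.96 mg/L.
As CaCO₃: 53.96 mg/L × 946,250 L = 51,060 g; ÷ 100.1 = 510.1 mol Ca²⁺.
Mass: 510.1 × 147 = 74,980 g.

75.0 kg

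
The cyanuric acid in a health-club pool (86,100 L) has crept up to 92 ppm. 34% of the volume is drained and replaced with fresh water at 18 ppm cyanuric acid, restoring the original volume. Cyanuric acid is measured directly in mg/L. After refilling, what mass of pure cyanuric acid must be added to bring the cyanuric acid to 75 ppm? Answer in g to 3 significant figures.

703 g

After draining 34% and refilling: 92 × 0.66 + 18 × 0.34 = 66.84 ppm.
Deficit to target: 75 − 66.84 = 8.16 mg/L.
Mass: 8.16 mg/L × 86,100 L = 702.6 g cyanuric acid.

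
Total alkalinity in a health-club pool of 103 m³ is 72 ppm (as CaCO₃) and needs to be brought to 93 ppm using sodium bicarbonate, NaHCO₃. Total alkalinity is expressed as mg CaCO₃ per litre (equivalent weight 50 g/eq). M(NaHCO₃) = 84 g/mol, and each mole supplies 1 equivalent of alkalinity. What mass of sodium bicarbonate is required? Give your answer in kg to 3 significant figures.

Volume: 103 m³ = 103,000 L.
Alkalinity to add: (93 − 72) = 21 mg/L as CaCO₃ × 103,000 L = 2163 g as CaCO₃.
Equivalents: 2163 g ÷ 50 g/eq = 43.26 eq.
NaHCO₃ supplies 1 eq per mole → 43.26 mol.
Mass: 43.26 mol × 84 g/mol = 3634 g.

3.63 kg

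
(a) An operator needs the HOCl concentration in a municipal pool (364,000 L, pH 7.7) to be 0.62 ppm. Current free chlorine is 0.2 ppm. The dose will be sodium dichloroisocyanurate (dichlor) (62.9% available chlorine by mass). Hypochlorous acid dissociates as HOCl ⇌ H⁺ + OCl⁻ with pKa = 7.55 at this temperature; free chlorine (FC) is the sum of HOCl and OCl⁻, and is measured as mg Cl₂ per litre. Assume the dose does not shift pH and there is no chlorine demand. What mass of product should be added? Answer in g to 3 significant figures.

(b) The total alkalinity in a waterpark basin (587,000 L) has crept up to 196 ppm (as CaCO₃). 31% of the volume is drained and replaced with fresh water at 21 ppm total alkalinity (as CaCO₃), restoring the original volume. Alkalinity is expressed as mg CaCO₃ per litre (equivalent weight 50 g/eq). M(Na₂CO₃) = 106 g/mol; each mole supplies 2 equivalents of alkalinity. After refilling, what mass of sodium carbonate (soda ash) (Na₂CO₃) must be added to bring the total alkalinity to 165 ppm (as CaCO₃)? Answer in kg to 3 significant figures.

(a) 750 g; (b) 14.5 kg

(a) [OCl⁻]/[HOCl] = 10^(pH − pKa) = 10^(7.7 − 7.55) = 1.413; fraction as HOCl = 1/(1 + 1.413) = 0.4145.
(a) Free chlorine required for 0.62 ppm HOCl: 0.62 / 0.4145 = 1.496 ppm.
(a) FC to add: 1.496 − 0.2 = 1.296 mg/L as Cl₂.
(a) Cl₂ equivalent: 1.296 mg/L × 364,000 L = 471.7 g.
(a) Product at 62.9% available Cl: 471.7 / 0.629 = 749.9 g.

(b) After draining 31% and refilling: 196 × 0.69 + 21 × 0.31 = 141.75 ppm.
(b) Deficit to target: 165 − 141.75 = 23.25 mg/L.
(b) As CaCO₃: 23.25 mg/L × 587,000 L = 13,650 g; ÷ 50 g/eq ÷ 2 = 136.5 mol Na₂CO₃.
(b) Mass: 136.5 × 106 = 14,470 g.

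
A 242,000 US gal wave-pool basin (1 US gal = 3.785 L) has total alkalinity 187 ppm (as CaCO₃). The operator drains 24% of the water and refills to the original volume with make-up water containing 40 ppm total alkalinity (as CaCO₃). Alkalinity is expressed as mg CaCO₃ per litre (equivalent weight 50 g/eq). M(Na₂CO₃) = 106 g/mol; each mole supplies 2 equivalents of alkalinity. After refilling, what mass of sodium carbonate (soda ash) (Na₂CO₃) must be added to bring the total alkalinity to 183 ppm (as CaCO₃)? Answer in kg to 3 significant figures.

Volume: 242,000 US gal × 3.785 L/gal = 915,970 L.
After draining 24% and refilling: 187 × 0.76 + 40 × 0.24 = 151.72 ppm.
Deficit to target: 183 − 151.72 = 31.28 mg/L.
As CaCO₃: 31.28 mg/L × 915,970 L = 28,650 g; ÷ 50 g/eq ÷ 2 = 286.5 mol Na₂CO₃.
Mass: 286.5 × 106 = 30,370 g.

30.4 kg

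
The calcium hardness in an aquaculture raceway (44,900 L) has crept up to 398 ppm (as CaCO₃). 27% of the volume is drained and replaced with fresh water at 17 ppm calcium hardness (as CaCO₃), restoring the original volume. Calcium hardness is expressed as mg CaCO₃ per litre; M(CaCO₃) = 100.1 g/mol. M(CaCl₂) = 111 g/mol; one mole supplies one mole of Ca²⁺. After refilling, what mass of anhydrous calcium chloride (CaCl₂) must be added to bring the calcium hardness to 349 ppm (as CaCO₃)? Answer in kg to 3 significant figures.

After draining 27% and refilling: 398 × 0.73 + 17 × 0.27 = 295.13 ppm.
Deficit to target: 349 − 295.13 = 53.87 mg/L.
As CaCO₃: 53.87 mg/L × 44,900 L = 2419 g; ÷ 100.1 = 24.16 mol Ca²⁺.
Mass: 24.16 × 111 = 2682 g.

2.68 kg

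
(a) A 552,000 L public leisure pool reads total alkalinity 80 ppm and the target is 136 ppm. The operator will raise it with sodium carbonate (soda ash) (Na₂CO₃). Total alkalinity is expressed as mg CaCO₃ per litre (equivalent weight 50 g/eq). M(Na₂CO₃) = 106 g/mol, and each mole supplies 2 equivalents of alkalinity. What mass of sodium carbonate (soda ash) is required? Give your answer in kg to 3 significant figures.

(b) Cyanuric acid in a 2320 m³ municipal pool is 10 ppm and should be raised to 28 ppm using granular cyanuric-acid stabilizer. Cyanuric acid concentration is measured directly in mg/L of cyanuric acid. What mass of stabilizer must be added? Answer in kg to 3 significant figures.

(a) 32.8 kg; (b) 41.8 kg

(a) Alkalinity to add: (136 − 80) = 56 mg/L as CaCO₃ × 552,000 L = 30,910 g as CaCO₃.
(a) Equivalents: 30,910 g ÷ 50 g/eq = 618.2 eq.
(a) Each mole of Na₂CO₃ supplies 2 eq, so 618.2 / 2 = 309.1 mol.
(a) Mass: 309.1 mol × 106 g/mol = 32,770 g.

(b) Volume: 2320 m³ = 2,320,000 L.
(b) CYA to add: (28 − 10) = 18 mg/L × 2,320,000 L = 41,760 g cyanuric acid.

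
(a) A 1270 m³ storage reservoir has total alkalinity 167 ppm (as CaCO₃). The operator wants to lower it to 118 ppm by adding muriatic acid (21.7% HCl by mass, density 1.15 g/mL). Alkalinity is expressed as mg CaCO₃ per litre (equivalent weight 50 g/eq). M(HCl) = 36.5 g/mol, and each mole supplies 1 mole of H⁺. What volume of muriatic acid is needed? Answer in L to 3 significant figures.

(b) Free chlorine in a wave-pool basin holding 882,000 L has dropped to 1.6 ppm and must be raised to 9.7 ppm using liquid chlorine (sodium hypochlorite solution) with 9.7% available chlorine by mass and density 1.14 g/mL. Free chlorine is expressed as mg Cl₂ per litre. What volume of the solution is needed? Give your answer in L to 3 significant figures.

(a) 182 L; (b) 64.6 L

(a) Volume: 1270 m³ = 1,270,000 L.
(a) Alkalinity to neutralize: (167 − 118) = 49 mg/L as CaCO₃ × 1,270,000 L = 62,230 g as CaCO₃.
(a) Equivalents of H⁺ required: 62,230 ÷ 50 g/eq = 1245 eq = 1245 mol HCl.
(a) Mass of HCl: 1245 × 36.5 = 45,430 g.
(a) Mass of 21.7% solution: 45,430 / 0.217 = 209,300 g.
(a) Volume: 209,300 g ÷ 1.15 g/mL = 182,000 mL.

(b) Chlorine deficit: 9.7 − 1.6 = 8.1 ppm = 8.1 mg/L as Cl₂.
(b) Cl₂ equivalent needed: 8.1 mg/L × 882,000 L = 7,144,000 mg = 7144 g.
(b) Product at 9.7% available chlorine: 7144 / 0.097 = 73,650 g.
(b) Volume at density 1.14 g/mL: 73,650 g ÷ 1.14 g/mL = 64,610 mL.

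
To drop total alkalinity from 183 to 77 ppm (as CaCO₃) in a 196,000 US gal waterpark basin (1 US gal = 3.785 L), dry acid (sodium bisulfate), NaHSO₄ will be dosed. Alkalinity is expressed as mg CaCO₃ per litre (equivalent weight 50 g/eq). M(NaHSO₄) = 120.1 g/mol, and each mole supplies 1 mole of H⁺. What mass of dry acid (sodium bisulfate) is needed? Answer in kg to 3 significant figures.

Volume: 196,000 US gal × 3.785 L/gal = 741,860 L.
Alkalinity to neutralize: (183 − 77) = 106 mg/L as CaCO₃ × 741,860 L = 78,640 g as CaCO₃.
Equivalents of H⁺ required: 78,640 ÷ 50 g/eq = 1573 eq = 1573 mol NaHSO₄.
Mass of NaHSO₄: 1573 × 120.1 = 188,900 g.

189 kg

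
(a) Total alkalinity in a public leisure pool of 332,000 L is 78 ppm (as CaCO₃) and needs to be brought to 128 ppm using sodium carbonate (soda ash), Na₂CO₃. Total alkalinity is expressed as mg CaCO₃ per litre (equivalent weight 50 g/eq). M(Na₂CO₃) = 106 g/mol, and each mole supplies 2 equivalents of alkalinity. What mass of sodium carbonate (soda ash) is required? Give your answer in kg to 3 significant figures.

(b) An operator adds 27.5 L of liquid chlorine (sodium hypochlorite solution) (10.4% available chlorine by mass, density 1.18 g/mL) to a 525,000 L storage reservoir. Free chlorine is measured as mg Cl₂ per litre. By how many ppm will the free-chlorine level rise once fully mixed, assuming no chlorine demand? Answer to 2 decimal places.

(a) Alkalinity to add: (128 − 78) = 50 mg/L as CaCO₃ × 332,000 L = 16,600 g as CaCO₃.
(a) Equivalents: 16,600 g ÷ 50 g/eq = 332 eq.
(a) Each mole of Na₂CO₃ supplies 2 eq, so 332 / 2 = 166 mol.
(a) Mass: 166 mol × 106 g/mol = 17,600 g.

(b) Mass of solution: 27.5 L × 1000 mL/L × 1.18 g/mL = 32,450 g.
(b) Available chlorine delivered: 32,450 g × 0.104 = 3375 g as Cl₂.
(b) Concentration rise: 3375 g / 525,000 L = 6.428 mg/L = 6.43 ppm.

(a) 17.6 kg; (b) 6.43 ppm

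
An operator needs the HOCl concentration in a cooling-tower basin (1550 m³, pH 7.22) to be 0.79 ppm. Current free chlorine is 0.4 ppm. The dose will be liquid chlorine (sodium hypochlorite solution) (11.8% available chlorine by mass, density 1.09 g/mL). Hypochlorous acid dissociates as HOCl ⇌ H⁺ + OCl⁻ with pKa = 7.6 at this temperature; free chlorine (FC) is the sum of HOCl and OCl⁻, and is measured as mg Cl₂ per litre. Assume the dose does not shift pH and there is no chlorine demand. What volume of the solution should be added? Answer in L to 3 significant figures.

8.67 L

Volume: 1550 m³ = 1,550,000 L.
[OCl⁻]/[HOCl] = 10^(pH − pKa) = 10^(7.22 − 7.6) = 0.4169; fraction as HOCl = 1/(1 + 0.4169) = 0.7058.
Free chlorine required for 0.79 ppm HOCl: 0.79 / 0.7058 = 1.119 ppm.
FC to add: 1.119 − 0.4 = 0.7193 mg/L as Cl₂.
Cl₂ equivalent: 0.7193 mg/L × 1,550,000 L = 1115 g.
Product at 11.8% available Cl: 1115 / 0.118 = 9449 g.
Volume: 9449 g ÷ 1.09 g/mL = 8669 mL.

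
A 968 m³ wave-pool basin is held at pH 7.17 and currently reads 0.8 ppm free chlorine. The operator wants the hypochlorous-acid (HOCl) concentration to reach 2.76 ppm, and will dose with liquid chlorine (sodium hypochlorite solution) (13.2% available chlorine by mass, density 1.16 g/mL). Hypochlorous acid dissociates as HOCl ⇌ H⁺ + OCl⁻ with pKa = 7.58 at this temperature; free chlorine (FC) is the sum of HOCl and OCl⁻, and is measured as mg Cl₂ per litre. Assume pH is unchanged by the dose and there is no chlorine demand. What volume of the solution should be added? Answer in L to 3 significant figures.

Volume: 968 m³ = 968,000 L.
[OCl⁻]/[HOCl] = 10^(pH − pKa) = 10^(7.17 − 7.58) = 0.389; fraction as HOCl = 1/(1 + 0.389) = 0.7199.
Free chlorine required for 2.76 ppm HOCl: 2.76 / 0.7199 = 3.834 ppm.
FC to add: 3.834 − 0.8 = 3.034 mg/L as Cl₂.
Cl₂ equivalent: 3.034 mg/L × 968,000 L = 2937 g.
Product at 13.2% available Cl: 2937 / 0.132 = 22,250 g.
Volume: 22,250 g ÷ 1.16 g/mL = 19,180 mL.

19.2 L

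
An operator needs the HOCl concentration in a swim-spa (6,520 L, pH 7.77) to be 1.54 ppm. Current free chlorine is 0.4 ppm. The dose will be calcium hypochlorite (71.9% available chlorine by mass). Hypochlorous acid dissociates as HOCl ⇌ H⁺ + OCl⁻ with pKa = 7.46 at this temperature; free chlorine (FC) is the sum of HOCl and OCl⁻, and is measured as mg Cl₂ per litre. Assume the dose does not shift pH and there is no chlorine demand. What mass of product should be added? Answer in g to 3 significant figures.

[OCl⁻]/[HOCl] = 10^(pH − pKa) = 10^(7.77 − 7.46) = 2.042; fraction as HOCl = 1/(1 + 2.042) = 0.3288.
Free chlorine required for 1.54 ppm HOCl: 1.54 / 0.3288 = 4.684 ppm.
FC to add: 4.684 − 0.4 = 4.284 mg/L as Cl₂.
Cl₂ equivalent: 4.284 mg/L × 6,520 L = 27.93 g.
Product at 71.9% available Cl: 27.93 / 0.719 = 38.85 g.

38.9 g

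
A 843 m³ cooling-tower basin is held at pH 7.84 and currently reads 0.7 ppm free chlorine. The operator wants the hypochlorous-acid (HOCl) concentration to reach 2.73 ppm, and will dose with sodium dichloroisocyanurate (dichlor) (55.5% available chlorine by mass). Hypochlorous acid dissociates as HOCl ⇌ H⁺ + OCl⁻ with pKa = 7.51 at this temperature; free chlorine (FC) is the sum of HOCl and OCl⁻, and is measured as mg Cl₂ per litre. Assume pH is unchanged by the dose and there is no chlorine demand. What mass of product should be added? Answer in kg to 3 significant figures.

Volume: 843 m³ = 843,000 L.
[OCl⁻]/[HOCl] = 10^(pH − pKa) = 10^(7.84 − 7.51) = 2.138; fraction as HOCl = 1/(1 + 2.138) = 0.3187.
Free chlorine required for 2.73 ppm HOCl: 2.73 / 0.3187 = 8.567 ppm.
FC to add: 8.567 − 0.7 = 7.867 mg/L as Cl₂.
Cl₂ equivalent: 7.867 mg/L × 843,000 L = 6632 g.
Product at 55.5% available Cl: 6632 / 0.555 = 11,950 g.

11.9 kg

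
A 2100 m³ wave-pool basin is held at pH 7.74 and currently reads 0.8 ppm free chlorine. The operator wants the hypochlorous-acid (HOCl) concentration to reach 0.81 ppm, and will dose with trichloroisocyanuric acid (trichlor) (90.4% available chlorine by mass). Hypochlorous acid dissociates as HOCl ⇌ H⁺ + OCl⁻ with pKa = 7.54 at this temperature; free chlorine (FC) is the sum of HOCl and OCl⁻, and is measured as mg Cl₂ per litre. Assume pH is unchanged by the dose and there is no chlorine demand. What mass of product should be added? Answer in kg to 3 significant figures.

Volume: 2100 m³ = 2,100,000 L.
[OCl⁻]/[HOCl] = 10^(pH − pKa) = 10^(7.74 − 7.54) = 1.585; fraction as HOCl = 1/(1 + 1.585) = 0.3869.
Free chlorine required for 0.81 ppm HOCl: 0.81 / 0.3869 = 2.094 ppm.
FC to add: 2.094 − 0.8 = 1.294 mg/L as Cl₂.
Cl₂ equivalent: 1.294 mg/L × 2,100,000 L = 2717 g.
Product at 90.4% available Cl: 2717 / 0.904 = 3005 g.

3.01 kg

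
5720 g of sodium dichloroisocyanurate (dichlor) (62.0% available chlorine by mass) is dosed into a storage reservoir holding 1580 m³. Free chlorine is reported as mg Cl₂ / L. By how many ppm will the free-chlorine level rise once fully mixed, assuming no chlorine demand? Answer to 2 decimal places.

2.24 ppm

Volume: 1580 m³ = 1,580,000 L.
Available chlorine delivered: 5720 g × 0.62 = 3546 g as Cl₂.
Concentration rise: 3546 g / 1,580,000 L = 2.245 mg/L = 2.24 ppm.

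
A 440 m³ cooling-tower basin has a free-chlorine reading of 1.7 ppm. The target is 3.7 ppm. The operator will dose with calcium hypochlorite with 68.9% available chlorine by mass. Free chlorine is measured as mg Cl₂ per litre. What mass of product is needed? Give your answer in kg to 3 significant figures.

Volume: 440 m³ = 440,000 L.
Chlorine deficit: 3.7 − 1.7 = 2 ppm = 2 mg/L as Cl₂.
Cl₂ equivalent needed: 2 mg/L × 440,000 L = 880,000 mg = 880 g.
Product at 68.9% available chlorine: 880 / 0.689 = 1277 g.

1.28 kg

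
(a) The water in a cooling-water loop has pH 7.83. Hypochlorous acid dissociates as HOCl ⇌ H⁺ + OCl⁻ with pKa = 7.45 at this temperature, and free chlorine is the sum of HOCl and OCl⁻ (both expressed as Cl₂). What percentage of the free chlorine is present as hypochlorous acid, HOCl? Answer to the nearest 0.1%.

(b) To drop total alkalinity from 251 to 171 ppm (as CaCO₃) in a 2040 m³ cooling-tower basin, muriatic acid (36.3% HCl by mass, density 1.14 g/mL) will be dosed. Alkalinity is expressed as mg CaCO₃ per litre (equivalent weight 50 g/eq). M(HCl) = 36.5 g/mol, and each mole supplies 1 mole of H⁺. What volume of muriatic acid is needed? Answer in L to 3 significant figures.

(a) [OCl⁻]/[HOCl] = 10^(pH − pKa) = 10^(7.83 − 7.45) = 10^0.38 = 2.399.
(a) Fraction as HOCl = 1 / (1 + 2.399) = 0.2942.

(b) Volume: 2040 m³ = 2,040,000 L.
(b) Alkalinity to neutralize: (251 − 171) = 80 mg/L as CaCO₃ × 2,040,000 L = 163,200 g as CaCO₃.
(b) Equivalents of H⁺ required: 163,200 ÷ 50 g/eq = 3264 eq = 3264 mol HCl.
(b) Mass of HCl: 3264 × 36.5 = 119,100 g.
(b) Mass of 36.3% solution: 119,100 / 0.363 = 328,200 g.
(b) Volume: 328,200 g ÷ 1.14 g/mL = 287,900 mL.

(a) 29.4%; (b) 288 L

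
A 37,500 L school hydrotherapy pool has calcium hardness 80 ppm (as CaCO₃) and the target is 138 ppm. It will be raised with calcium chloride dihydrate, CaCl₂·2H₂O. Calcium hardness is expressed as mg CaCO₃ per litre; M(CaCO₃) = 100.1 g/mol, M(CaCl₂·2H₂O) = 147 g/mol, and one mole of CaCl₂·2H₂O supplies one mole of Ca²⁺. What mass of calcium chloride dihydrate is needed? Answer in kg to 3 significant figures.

Hardness to add: (138 − 80) = 58 mg/L as CaCO₃ × 37,500 L = 2175 g as CaCO₃.
Moles of Ca²⁺ (1 mol Ca²⁺ ≡ 1 mol CaCO₃): 2175 / 100.1 g/mol = 21.73 mol.
Mass of CaCl₂·2H₂O: 21.73 × 147 = 3194 g.

3.19 kg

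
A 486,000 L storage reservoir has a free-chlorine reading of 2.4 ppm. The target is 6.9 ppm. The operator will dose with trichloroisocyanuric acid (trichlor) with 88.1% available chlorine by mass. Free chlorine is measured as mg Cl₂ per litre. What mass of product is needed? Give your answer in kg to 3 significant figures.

Chlorine deficit: 6.9 − 2.4 = 4.5 ppm = 4.5 mg/L as Cl₂.
Cl₂ equivalent needed: 4.5 mg/L × 486,000 L = 2,187,000 mg = 2187 g.
Product at 88.1% available chlorine: 2187 / 0.881 = 2482 g.

2.48 kg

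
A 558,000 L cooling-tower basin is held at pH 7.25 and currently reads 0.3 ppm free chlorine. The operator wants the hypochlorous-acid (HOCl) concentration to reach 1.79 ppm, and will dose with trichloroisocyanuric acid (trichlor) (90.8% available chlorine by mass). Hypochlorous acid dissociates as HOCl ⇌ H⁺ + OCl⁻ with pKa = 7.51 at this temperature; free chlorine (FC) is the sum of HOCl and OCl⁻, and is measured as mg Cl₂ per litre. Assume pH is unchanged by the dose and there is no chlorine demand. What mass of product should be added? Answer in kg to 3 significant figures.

1.52 kg

[OCl⁻]/[HOCl] = 10^(pH − pKa) = 10^(7.25 − 7.51) = 0.5495; fraction as HOCl = 1/(1 + 0.5495) = 0.6454.
Free chlorine required for 1.79 ppm HOCl: 1.79 / 0.6454 = 2.774 ppm.
FC to add: 2.774 − 0.3 = 2.474 mg/L as Cl₂.
Cl₂ equivalent: 2.474 mg/L × 558,000 L = 1380 g.
Product at 90.8% available Cl: 1380 / 0.908 = 1520 g.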